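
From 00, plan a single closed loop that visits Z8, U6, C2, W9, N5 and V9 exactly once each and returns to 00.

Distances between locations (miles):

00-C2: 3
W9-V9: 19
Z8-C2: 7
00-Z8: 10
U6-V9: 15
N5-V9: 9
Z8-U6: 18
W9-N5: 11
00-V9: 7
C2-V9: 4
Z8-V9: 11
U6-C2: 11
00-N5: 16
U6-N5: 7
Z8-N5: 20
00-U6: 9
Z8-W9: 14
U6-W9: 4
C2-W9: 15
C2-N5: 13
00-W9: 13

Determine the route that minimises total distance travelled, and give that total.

Shortest round trip = 51 miles.

There are 360 distinct closed tours to check (reversals are equivalent).
00-Z8-U6-C2-W9-N5-V9-00: 10+18+11+15+11+9+7 = 81
00-Z8-U6-C2-W9-V9-N5-00: 10+18+11+15+19+9+16 = 98
00-Z8-U6-C2-N5-W9-V9-00: 10+18+11+13+11+19+7 = 89
00-Z8-U6-C2-N5-V9-W9-00: 10+18+11+13+9+19+13 = 93
00-Z8-U6-C2-V9-W9-N5-00: 10+18+11+4+19+11+16 = 89
00-Z8-U6-C2-V9-N5-W9-00: 10+18+11+4+9+11+13 = 76
00-Z8-U6-W9-C2-N5-V9-00: 10+18+4+15+13+9+7 = 76
00-Z8-U6-W9-C2-V9-N5-00: 10+18+4+15+4+9+16 = 76
… (352 more)
00-Z8-W9-U6-N5-V9-C2-00: 10+14+4+7+9+4+3 = 51  ← best
The minimum is 51.
One optimal route: 00 → Z8 → W9 → U6 → N5 → V9 → C2 → 00 (or its reverse).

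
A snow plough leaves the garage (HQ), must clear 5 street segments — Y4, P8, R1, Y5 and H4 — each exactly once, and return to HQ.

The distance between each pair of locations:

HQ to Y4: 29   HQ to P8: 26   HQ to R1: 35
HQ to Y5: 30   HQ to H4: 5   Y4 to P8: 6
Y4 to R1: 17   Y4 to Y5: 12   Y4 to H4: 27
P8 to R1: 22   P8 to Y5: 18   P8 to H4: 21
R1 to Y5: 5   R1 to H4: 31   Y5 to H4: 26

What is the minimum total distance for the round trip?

There are 60 distinct closed tours to check (reversals are equivalent).
HQ → Y4 → P8 → R1 → Y5 → H4 → HQ: 29+6+22+5+26+5 = 93
HQ → Y4 → P8 → R1 → H4 → Y5 → HQ: 29+6+22+31+26+30 = 144
HQ → Y4 → P8 → Y5 → R1 → H4 → HQ: 29+6+18+5+31+5 = 94
HQ → Y4 → P8 → Y5 → H4 → R1 → HQ: 29+6+18+26+31+35 = 145
HQ → Y4 → P8 → H4 → R1 → Y5 → HQ: 29+6+21+31+5+30 = 122
HQ → Y4 → P8 → H4 → Y5 → R1 → HQ: 29+6+21+26+5+35 = 122
HQ → Y4 → R1 → P8 → Y5 → H4 → HQ: 29+17+22+18+26+5 = 117
HQ → Y4 → R1 → P8 → H4 → Y5 → HQ: 29+17+22+21+26+30 = 145
HQ → Y4 → R1 → Y5 → P8 → H4 → HQ: 29+17+5+18+21+5 = 95
HQ → Y4 → R1 → Y5 → H4 → P8 → HQ: 29+17+5+26+21+26 = 124
HQ → Y4 → R1 → H4 → P8 → Y5 → HQ: 29+17+31+21+18+30 = 146
HQ → Y4 → R1 → H4 → Y5 → P8 → HQ: 29+17+31+26+18+26 = 147
HQ → Y4 → Y5 → P8 → R1 → H4 → HQ: 29+12+18+22+31+5 = 117
HQ → Y4 → Y5 → P8 → H4 → R1 → HQ: 29+12+18+21+31+35 = 146
… (46 more)
HQ → R1 → Y5 → Y4 → P8 → H4 → HQ: 35+5+12+6+21+5 = 84  ← best
The minimum is 84.
One optimal route: HQ → R1 → Y5 → Y4 → P8 → H4 → HQ (or its reverse).

Shortest round trip = 84.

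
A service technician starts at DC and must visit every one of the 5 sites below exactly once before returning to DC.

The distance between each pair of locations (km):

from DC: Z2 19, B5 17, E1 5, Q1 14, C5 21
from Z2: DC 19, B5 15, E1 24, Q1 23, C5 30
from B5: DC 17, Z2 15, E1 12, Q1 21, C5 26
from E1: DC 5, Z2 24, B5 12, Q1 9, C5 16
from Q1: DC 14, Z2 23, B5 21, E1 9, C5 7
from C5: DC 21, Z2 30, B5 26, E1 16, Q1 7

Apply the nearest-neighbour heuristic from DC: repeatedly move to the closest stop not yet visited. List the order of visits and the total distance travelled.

At DC the remaining stops are E1 5, Q1 14, B5 17, Z2 19, C5 21; go to E1.
At E1 the remaining stops are Q1 9, B5 12, C5 16, Z2 24; go to Q1.
At Q1 the remaining stops are C5 7, B5 21, Z2 23; go to C5.
At C5 the remaining stops are B5 26, Z2 30; go to B5.
At B5 the remaining stops are Z2 15; go to Z2.
Return Z2→DC: 19.
Total = 5 + 9 + 7 + 26 + 15 + 19 = 81.

Nearest-neighbour total = 81 km; route DC → E1 → Q1 → C5 → B5 → Z2 → DC.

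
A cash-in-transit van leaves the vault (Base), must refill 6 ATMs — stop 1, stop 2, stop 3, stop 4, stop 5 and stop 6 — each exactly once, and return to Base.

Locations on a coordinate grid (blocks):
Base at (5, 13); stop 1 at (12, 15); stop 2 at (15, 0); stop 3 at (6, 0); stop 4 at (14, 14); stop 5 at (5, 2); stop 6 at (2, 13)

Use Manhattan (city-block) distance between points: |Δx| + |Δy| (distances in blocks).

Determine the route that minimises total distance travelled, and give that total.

Base-stop 1-stop 2-stop 3-stop 4-stop 5-stop 6-Base: 9+18+9+22+21+14+3 = 96
Base-stop 1-stop 2-stop 3-stop 4-stop 6-stop 5-Base: 9+18+9+22+13+14+11 = 96
Base-stop 1-stop 2-stop 3-stop 5-stop 4-stop 6-Base: 9+18+9+3+21+13+3 = 76
Base-stop 1-stop 2-stop 3-stop 5-stop 6-stop 4-Base: 9+18+9+3+14+13+10 = 76
Base-stop 1-stop 2-stop 3-stop 6-stop 4-stop 5-Base: 9+18+9+17+13+21+11 = 98
Base-stop 1-stop 2-stop 3-stop 6-stop 5-stop 4-Base: 9+18+9+17+14+21+10 = 98
Base-stop 1-stop 2-stop 4-stop 3-stop 5-stop 6-Base: 9+18+15+22+3+14+3 = 84
Base-stop 1-stop 2-stop 4-stop 3-stop 6-stop 5-Base: 9+18+15+22+17+14+11 = 106
… (352 more)
Base-stop 1-stop 4-stop 2-stop 3-stop 5-stop 6-Base: 9+3+15+9+3+14+3 = 56  ← best
The minimum is 56.
One optimal route: Base → stop 1 → stop 4 → stop 2 → stop 3 → stop 5 → stop 6 → Base (or its reverse).

Minimum total distance: 56 blocks.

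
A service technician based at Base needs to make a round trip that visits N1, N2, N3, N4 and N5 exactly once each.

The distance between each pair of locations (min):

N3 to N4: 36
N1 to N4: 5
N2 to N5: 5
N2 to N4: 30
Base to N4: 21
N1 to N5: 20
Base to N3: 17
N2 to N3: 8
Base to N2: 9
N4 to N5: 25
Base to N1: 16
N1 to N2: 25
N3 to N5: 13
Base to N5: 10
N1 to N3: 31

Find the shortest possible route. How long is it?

With 5 stops there are 5!/2 = 60 distinct round trips (a route and its reverse cost the same).
Base→N1→N2→N3→N4→N5→Base: 16+25+8+36+25+10 = 120
Base→N1→N2→N3→N5→N4→Base: 16+25+8+13+25+21 = 108
Base→N1→N2→N4→N3→N5→Base: 16+25+30+36+13+10 = 130
Base→N1→N2→N4→N5→N3→Base: 16+25+30+25+13+17 = 126
Base→N1→N2→N5→N3→N4→Base: 16+25+5+13+36+21 = 116
Base→N1→N2→N5→N4→N3→Base: 16+25+5+25+36+17 = 124
Base→N1→N3→N2→N4→N5→Base: 16+31+8+30+25+10 = 120
Base→N1→N3→N2→N5→N4→Base: 16+31+8+5+25+21 = 106
Base→N1→N3→N4→N2→N5→Base: 16+31+36+30+5+10 = 128
Base→N1→N3→N4→N5→N2→Base: 16+31+36+25+5+9 = 122
Base→N1→N3→N5→N2→N4→Base: 16+31+13+5+30+21 = 116
Base→N1→N3→N5→N4→N2→Base: 16+31+13+25+30+9 = 124
Base→N1→N4→N2→N3→N5→Base: 16+5+30+8+13+10 = 82
Base→N1→N4→N2→N5→N3→Base: 16+5+30+5+13+17 = 86
… (46 more)
Base→N1→N4→N5→N2→N3→Base: 16+5+25+5+8+17 = 76  ← best
The minimum is 76.
One optimal route: Base → N1 → N4 → N5 → N2 → N3 → Base (or its reverse).

76 min — the shortest possible round trip.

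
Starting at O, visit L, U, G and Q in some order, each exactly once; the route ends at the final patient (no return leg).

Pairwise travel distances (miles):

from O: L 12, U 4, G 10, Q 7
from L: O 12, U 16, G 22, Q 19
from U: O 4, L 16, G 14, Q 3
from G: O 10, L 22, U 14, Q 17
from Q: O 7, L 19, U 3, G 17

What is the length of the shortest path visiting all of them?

There are 4! = 24 possible orderings.
O → L → U → G → Q: 12+16+14+17 = 59
O → L → U → Q → G: 12+16+3+17 = 48
O → L → G → U → Q: 12+22+14+3 = 51
O → L → G → Q → U: 12+22+17+3 = 54
O → L → Q → U → G: 12+19+3+14 = 48
O → L → Q → G → U: 12+19+17+14 = 62
O → U → L → G → Q: 4+16+22+17 = 59
O → U → L → Q → G: 4+16+19+17 = 56
O → U → G → L → Q: 4+14+22+19 = 59
O → U → G → Q → L: 4+14+17+19 = 54
O → U → Q → L → G: 4+3+19+22 = 48
O → U → Q → G → L: 4+3+17+22 = 46
O → G → L → U → Q: 10+22+16+3 = 51
O → G → L → Q → U: 10+22+19+3 = 54
… (10 more)
The minimum is 46.
One shortest path: O → U → Q → G → L.

Minimum one-way distance = 46 miles.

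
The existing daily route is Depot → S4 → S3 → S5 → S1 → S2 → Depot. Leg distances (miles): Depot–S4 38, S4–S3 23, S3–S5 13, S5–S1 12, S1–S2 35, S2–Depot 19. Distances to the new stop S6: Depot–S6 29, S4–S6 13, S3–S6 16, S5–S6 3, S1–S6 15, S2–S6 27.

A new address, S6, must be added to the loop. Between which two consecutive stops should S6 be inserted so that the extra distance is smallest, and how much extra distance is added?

Minimum extra distance: 4 miles, inserting S6 between Depot and S4.

Insertion cost between consecutive stops i–j is d(i,S6) + d(S6,j) − d(i,j):
  between Depot and S4: 29 + 13 − 38 = 4
  between S4 and S3: 13 + 16 − 23 = 6
  between S3 and S5: 16 + 3 − 13 = 6
  between S5 and S1: 3 + 15 − 12 = 6
  between S1 and S2: 15 + 27 − 35 = 7
  between S2 and Depot: 27 + 29 − 19 = 37
Cheapest insertion is between Depot and S4, adding 4.
New total = 140 + 4 = 144.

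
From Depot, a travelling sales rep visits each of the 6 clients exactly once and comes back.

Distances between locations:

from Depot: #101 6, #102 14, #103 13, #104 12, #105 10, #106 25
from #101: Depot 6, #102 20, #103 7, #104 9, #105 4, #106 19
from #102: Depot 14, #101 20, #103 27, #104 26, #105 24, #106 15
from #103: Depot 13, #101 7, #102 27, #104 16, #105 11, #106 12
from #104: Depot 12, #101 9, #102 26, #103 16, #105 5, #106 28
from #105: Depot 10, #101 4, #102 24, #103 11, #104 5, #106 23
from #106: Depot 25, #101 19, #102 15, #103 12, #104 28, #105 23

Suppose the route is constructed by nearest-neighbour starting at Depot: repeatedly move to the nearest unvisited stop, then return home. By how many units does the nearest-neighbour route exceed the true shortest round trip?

Depot: #101=6, #105=10, #104=12, #103=13, #102=14, #106=25 ⇒ #101
#101: #105=4, #103=7, #104=9, #106=19, #102=20 ⇒ #105
#105: #104=5, #103=11, #106=23, #102=24 ⇒ #104
#104: #103=16, #102=26, #106=28 ⇒ #103
#103: #106=12, #102=27 ⇒ #106
#106: #102=15 ⇒ #102
NN route Depot → #101 → #105 → #104 → #103 → #106 → #102 → Depot costs 72.
Optimal: Depot → #102 → #106 → #103 → #101 → #105 → #104 → Depot costs 69 (by enumerating all 360 distinct tours).
Excess = 72 − 69 = 3.

The nearest-neighbour route is 3 longer than optimal.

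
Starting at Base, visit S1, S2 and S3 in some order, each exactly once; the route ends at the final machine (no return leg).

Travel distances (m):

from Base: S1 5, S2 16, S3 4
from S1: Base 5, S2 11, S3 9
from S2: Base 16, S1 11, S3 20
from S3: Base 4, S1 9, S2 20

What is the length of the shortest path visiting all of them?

There are 3! = 6 possible orderings.
Base → S1 → S2 → S3: 5+11+20 = 36
Base → S1 → S3 → S2: 5+9+20 = 34
Base → S2 → S1 → S3: 16+11+9 = 36
Base → S2 → S3 → S1: 16+20+9 = 45
Base → S3 → S1 → S2: 4+9+11 = 24
Base → S3 → S2 → S1: 4+20+11 = 35
The minimum is 24.
One shortest path: Base → S3 → S1 → S2.

24 m — the minimum one-way total.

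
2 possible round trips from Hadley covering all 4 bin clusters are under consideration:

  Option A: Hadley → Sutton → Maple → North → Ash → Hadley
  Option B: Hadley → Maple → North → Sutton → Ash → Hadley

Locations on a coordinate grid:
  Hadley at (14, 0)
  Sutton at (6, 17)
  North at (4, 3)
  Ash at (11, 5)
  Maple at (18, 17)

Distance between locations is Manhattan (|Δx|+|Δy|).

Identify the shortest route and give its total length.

Option A: 25 + 12 + 28 + 9 + 8 = 82
Option B: 21 + 28 + 16 + 17 + 8 = 90

82 — Option A is the shortest.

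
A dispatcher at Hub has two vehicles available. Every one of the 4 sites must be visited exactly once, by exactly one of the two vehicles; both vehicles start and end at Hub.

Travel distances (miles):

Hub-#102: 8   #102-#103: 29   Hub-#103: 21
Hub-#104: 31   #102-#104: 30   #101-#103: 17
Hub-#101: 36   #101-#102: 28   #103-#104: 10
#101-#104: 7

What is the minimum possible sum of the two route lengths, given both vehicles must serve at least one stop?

90 miles — the smallest possible combined total.

There are 2^3 − 1 = 7 ways to divide the 4 stops into two non-empty groups. For each, the best each vehicle can do is its own shortest tour through its group:
  {#101} + {#102, #103, #104}: 72 + 69 = 141
  {#102} + {#101, #103, #104}: 16 + 74 = 90
  {#101, #102} + {#103, #104}: 72 + 62 = 134
  {#103} + {#101, #102, #104}: 42 + 74 = 116
  {#101, #103} + {#102, #104}: 74 + 69 = 143
  {#102, #103} + {#101, #104}: 58 + 74 = 132
  … (7 splits in total)
Best: vehicle 1 Hub → #102 → Hub = 16; vehicle 2 Hub → #101 → #104 → #103 → Hub = 74; combined 90.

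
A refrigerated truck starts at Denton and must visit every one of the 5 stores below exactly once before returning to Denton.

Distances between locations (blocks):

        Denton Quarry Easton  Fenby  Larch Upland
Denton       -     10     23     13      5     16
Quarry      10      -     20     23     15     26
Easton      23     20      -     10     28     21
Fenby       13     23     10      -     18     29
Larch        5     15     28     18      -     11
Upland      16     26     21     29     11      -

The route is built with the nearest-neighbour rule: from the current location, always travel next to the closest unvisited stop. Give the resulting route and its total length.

Nearest-neighbour total = 80 blocks; route Denton → Larch → Upland → Easton → Fenby → Quarry → Denton.

Denton → [Larch:5 / Quarry:10 / Fenby:13 / Upland:16 / Easton:23] → Larch (5)
Larch → [Upland:11 / Quarry:15 / Fenby:18 / Easton:28] → Upland (11)
Upland → [Easton:21 / Quarry:26 / Fenby:29] → Easton (21)
Easton → [Fenby:10 / Quarry:20] → Fenby (10)
Fenby → [Quarry:23] → Quarry (23)
Return Quarry→Denton: 10.
Total = 5 + 11 + 21 + 10 + 23 + 10 = 80.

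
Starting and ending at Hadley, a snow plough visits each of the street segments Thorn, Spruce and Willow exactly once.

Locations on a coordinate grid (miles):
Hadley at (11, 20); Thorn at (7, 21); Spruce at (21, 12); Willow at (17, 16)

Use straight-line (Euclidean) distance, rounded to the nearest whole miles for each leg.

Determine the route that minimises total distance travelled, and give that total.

Minimum total distance: 34 miles.

Hadley → Thorn → Spruce → Willow → Hadley: 4+17+6+7 = 34
Hadley → Thorn → Willow → Spruce → Hadley: 4+11+6+13 = 34
Hadley → Spruce → Thorn → Willow → Hadley: 13+17+11+7 = 48
The minimum is 34.
One optimal route: Hadley → Thorn → Spruce → Willow → Hadley (or its reverse).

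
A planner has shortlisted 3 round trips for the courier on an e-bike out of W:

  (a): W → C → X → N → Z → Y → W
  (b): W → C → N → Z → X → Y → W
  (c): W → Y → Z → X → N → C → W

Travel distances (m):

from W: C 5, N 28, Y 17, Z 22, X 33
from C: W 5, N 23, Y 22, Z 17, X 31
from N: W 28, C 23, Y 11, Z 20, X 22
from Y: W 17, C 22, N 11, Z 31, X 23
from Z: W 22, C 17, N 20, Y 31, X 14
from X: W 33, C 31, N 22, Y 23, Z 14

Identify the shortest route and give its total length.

(a): 5 + 31 + 22 + 20 + 31 + 17 = 126
(b): 5 + 23 + 20 + 14 + 23 + 17 = 102
(c): 17 + 31 + 14 + 22 + 23 + 5 = 112

102 m — (b) is the shortest.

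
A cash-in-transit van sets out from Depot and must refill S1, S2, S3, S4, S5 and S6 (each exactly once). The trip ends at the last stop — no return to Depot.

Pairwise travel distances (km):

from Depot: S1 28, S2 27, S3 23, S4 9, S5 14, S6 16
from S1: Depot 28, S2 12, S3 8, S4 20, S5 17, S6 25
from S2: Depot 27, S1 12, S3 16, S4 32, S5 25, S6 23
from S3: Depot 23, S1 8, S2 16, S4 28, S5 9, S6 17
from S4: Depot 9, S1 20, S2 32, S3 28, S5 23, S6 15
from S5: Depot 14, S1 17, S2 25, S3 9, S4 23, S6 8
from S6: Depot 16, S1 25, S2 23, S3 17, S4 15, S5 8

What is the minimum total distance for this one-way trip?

Minimum one-way distance = 61 km.

There are 6! = 720 possible orderings.
Depot - S1 - S2 - S3 - S4 - S5 - S6: 28+12+16+28+23+8 = 115
Depot - S1 - S2 - S3 - S4 - S6 - S5: 28+12+16+28+15+8 = 107
Depot - S1 - S2 - S3 - S5 - S4 - S6: 28+12+16+9+23+15 = 103
Depot - S1 - S2 - S3 - S5 - S6 - S4: 28+12+16+9+8+15 = 88
Depot - S1 - S2 - S3 - S6 - S4 - S5: 28+12+16+17+15+23 = 111
Depot - S1 - S2 - S3 - S6 - S5 - S4: 28+12+16+17+8+23 = 104
Depot - S1 - S2 - S4 - S3 - S5 - S6: 28+12+32+28+9+8 = 117
Depot - S1 - S2 - S4 - S3 - S6 - S5: 28+12+32+28+17+8 = 125
… (712 more)
Depot - S4 - S6 - S5 - S3 - S1 - S2: 9+15+8+9+8+12 = 61  ← best
The minimum is 61.
One shortest path: Depot → S4 → S6 → S5 → S3 → S1 → S2.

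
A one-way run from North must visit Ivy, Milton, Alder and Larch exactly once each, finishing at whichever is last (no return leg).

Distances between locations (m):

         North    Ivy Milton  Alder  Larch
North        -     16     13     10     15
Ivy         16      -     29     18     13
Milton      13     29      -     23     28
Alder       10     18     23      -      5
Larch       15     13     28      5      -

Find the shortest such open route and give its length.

There are 4! = 24 possible orderings.
North - Ivy - Milton - Alder - Larch: 16+29+23+5 = 73
North - Ivy - Milton - Larch - Alder: 16+29+28+5 = 78
North - Ivy - Alder - Milton - Larch: 16+18+23+28 = 85
North - Ivy - Alder - Larch - Milton: 16+18+5+28 = 67
North - Ivy - Larch - Milton - Alder: 16+13+28+23 = 80
North - Ivy - Larch - Alder - Milton: 16+13+5+23 = 57
North - Milton - Ivy - Alder - Larch: 13+29+18+5 = 65
North - Milton - Ivy - Larch - Alder: 13+29+13+5 = 60
North - Milton - Alder - Ivy - Larch: 13+23+18+13 = 67
North - Milton - Alder - Larch - Ivy: 13+23+5+13 = 54
North - Milton - Larch - Ivy - Alder: 13+28+13+18 = 72
North - Milton - Larch - Alder - Ivy: 13+28+5+18 = 64
North - Alder - Ivy - Milton - Larch: 10+18+29+28 = 85
North - Alder - Ivy - Larch - Milton: 10+18+13+28 = 69
… (10 more)
The minimum is 54.
One shortest path: North → Milton → Alder → Larch → Ivy.

54 m — the minimum one-way total.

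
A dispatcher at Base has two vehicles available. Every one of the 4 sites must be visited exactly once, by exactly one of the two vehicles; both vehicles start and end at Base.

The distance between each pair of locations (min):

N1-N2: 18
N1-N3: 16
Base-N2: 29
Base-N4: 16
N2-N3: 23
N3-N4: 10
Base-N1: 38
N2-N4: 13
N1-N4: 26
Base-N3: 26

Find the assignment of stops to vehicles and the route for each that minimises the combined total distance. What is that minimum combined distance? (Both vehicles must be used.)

Try each way of splitting the stops between the two vehicles (each non-empty) and, for each split, find the best tour for each vehicle:
  {N1} + {N2, N3, N4}: 76 + 78 = 154
  {N2} + {N1, N3, N4}: 58 + 80 = 138
  {N1, N2} + {N3, N4}: 85 + 52 = 137
  {N3} + {N1, N2, N4}: 52 + 85 = 137
  {N1, N3} + {N2, N4}: 80 + 58 = 138
  {N2, N3} + {N1, N4}: 78 + 80 = 158
  … (7 splits in total)
  {N1, N2, N3} + {N4}: 89 + 32 = 121  ← best
Best: vehicle 1 Base → N2 → N1 → N3 → Base = 89; vehicle 2 Base → N4 → Base = 32; combined 121.

Minimum combined distance: 121 min.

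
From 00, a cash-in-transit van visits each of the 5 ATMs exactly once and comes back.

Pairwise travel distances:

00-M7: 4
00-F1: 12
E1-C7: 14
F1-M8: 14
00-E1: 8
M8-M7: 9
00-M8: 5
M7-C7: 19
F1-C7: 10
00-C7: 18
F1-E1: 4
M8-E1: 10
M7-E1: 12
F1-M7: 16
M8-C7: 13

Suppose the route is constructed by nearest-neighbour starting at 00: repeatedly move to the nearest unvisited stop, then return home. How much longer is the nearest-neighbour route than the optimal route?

Excess over optimum: 7.

From 00: M7=4, M8=5, E1=8, F1=12, C7=18 → choose M7 (4).
From M7: M8=9, E1=12, F1=16, C7=19 → choose M8 (9).
From M8: E1=10, C7=13, F1=14 → choose E1 (10).
From E1: F1=4, C7=14 → choose F1 (4).
From F1: C7=10 → choose C7 (10).
NN route 00 → M7 → M8 → E1 → F1 → C7 → 00 costs 55.
Optimal: 00 → M8 → C7 → F1 → E1 → M7 → 00 costs 48 (by enumerating all 60 distinct tours).
Excess = 55 − 48 = 7.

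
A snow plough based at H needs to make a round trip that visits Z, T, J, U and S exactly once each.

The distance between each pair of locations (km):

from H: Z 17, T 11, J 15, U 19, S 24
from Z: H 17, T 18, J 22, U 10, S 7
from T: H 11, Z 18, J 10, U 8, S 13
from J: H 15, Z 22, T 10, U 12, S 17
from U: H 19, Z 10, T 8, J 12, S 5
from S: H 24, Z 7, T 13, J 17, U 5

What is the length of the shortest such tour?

There are 60 distinct closed tours to check (reversals are equivalent).
H-Z-T-J-U-S-H: 17+18+10+12+5+24 = 86
H-Z-T-J-S-U-H: 17+18+10+17+5+19 = 86
H-Z-T-U-J-S-H: 17+18+8+12+17+24 = 96
H-Z-T-U-S-J-H: 17+18+8+5+17+15 = 80
H-Z-T-S-J-U-H: 17+18+13+17+12+19 = 96
H-Z-T-S-U-J-H: 17+18+13+5+12+15 = 80
H-Z-J-T-U-S-H: 17+22+10+8+5+24 = 86
H-Z-J-T-S-U-H: 17+22+10+13+5+19 = 86
H-Z-J-U-T-S-H: 17+22+12+8+13+24 = 96
H-Z-J-U-S-T-H: 17+22+12+5+13+11 = 80
H-Z-J-S-T-U-H: 17+22+17+13+8+19 = 96
H-Z-J-S-U-T-H: 17+22+17+5+8+11 = 80
H-Z-U-T-J-S-H: 17+10+8+10+17+24 = 86
H-Z-U-T-S-J-H: 17+10+8+13+17+15 = 80
… (46 more)
H-Z-S-U-T-J-H: 17+7+5+8+10+15 = 62  ← best
The minimum is 62.
One optimal route: H → Z → S → U → T → J → H (or its reverse).

Minimum total distance: 62 km.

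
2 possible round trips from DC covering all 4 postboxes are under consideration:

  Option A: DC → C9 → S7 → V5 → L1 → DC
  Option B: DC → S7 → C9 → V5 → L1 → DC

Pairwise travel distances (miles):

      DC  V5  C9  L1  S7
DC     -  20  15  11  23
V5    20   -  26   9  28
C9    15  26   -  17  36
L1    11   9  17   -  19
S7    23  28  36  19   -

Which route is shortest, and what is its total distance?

99 miles — Option A is the shortest.

Option A: 15 + 36 + 28 + 9 + 11 = 99
Option B: 23 + 36 + 26 + 9 + 11 = 105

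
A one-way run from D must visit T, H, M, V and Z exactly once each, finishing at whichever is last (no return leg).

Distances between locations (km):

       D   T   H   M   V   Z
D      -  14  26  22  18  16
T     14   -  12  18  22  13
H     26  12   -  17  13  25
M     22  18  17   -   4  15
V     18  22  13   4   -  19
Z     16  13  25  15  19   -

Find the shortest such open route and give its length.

58 km — the minimum one-way total.

There are 5! = 120 possible orderings.
D → T → H → M → V → Z: 14+12+17+4+19 = 66
D → T → H → M → Z → V: 14+12+17+15+19 = 77
D → T → H → V → M → Z: 14+12+13+4+15 = 58
D → T → H → V → Z → M: 14+12+13+19+15 = 73
D → T → H → Z → M → V: 14+12+25+15+4 = 70
D → T → H → Z → V → M: 14+12+25+19+4 = 74
D → T → M → H → V → Z: 14+18+17+13+19 = 81
D → T → M → H → Z → V: 14+18+17+25+19 = 93
D → T → M → V → H → Z: 14+18+4+13+25 = 74
D → T → M → V → Z → H: 14+18+4+19+25 = 80
D → T → M → Z → H → V: 14+18+15+25+13 = 85
D → T → M → Z → V → H: 14+18+15+19+13 = 79
D → T → V → H → M → Z: 14+22+13+17+15 = 81
D → T → V → H → Z → M: 14+22+13+25+15 = 89
… (106 more)
The minimum is 58.
One shortest path: D → T → H → V → M → Z.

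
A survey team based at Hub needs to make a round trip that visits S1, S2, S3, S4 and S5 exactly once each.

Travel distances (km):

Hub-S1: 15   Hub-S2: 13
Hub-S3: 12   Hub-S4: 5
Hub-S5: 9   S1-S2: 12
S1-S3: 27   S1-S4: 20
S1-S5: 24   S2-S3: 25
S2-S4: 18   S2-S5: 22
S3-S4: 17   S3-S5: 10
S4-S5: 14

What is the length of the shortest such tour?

With 5 stops there are 5!/2 = 60 distinct round trips (a route and its reverse cost the same).
Hub-S1-S2-S3-S4-S5-Hub: 15+12+25+17+14+9 = 92
Hub-S1-S2-S3-S5-S4-Hub: 15+12+25+10+14+5 = 81
Hub-S1-S2-S4-S3-S5-Hub: 15+12+18+17+10+9 = 81
Hub-S1-S2-S4-S5-S3-Hub: 15+12+18+14+10+12 = 81
Hub-S1-S2-S5-S3-S4-Hub: 15+12+22+10+17+5 = 81
Hub-S1-S2-S5-S4-S3-Hub: 15+12+22+14+17+12 = 92
Hub-S1-S3-S2-S4-S5-Hub: 15+27+25+18+14+9 = 108
Hub-S1-S3-S2-S5-S4-Hub: 15+27+25+22+14+5 = 108
Hub-S1-S3-S4-S2-S5-Hub: 15+27+17+18+22+9 = 108
Hub-S1-S3-S4-S5-S2-Hub: 15+27+17+14+22+13 = 108
Hub-S1-S3-S5-S2-S4-Hub: 15+27+10+22+18+5 = 97
Hub-S1-S3-S5-S4-S2-Hub: 15+27+10+14+18+13 = 97
Hub-S1-S4-S2-S3-S5-Hub: 15+20+18+25+10+9 = 97
Hub-S1-S4-S2-S5-S3-Hub: 15+20+18+22+10+12 = 97
… (46 more)
The minimum is 81.
One optimal route: Hub → S1 → S2 → S3 → S5 → S4 → Hub (or its reverse).

81 km — the shortest possible round trip.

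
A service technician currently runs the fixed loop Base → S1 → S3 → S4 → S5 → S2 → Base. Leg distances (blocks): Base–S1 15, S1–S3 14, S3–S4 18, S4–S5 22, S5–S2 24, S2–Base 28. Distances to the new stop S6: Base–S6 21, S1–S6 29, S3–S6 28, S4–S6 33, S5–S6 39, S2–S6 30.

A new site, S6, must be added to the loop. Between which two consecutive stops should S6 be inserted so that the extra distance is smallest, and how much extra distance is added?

Minimum extra distance: 23 blocks, inserting S6 between S2 and Base.

Insertion cost between consecutive stops i–j is d(i,S6) + d(S6,j) − d(i,j):
  between Base and S1: 21 + 29 − 15 = 35
  between S1 and S3: 29 + 28 − 14 = 43
  between S3 and S4: 28 + 33 − 18 = 43
  between S4 and S5: 33 + 39 − 22 = 50
  between S5 and S2: 39 + 30 − 24 = 45
  between S2 and Base: 30 + 21 − 28 = 23
Cheapest insertion is between S2 and Base, adding 23.
New total = 121 + 23 = 144.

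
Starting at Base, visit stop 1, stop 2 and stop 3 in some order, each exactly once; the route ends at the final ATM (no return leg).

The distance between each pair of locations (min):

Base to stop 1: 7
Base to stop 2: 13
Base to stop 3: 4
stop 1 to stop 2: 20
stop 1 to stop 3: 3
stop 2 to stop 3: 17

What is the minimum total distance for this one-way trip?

27 min — the minimum one-way total.

There are 3! = 6 possible orderings.
Base - stop 1 - stop 2 - stop 3: 7+20+17 = 44
Base - stop 1 - stop 3 - stop 2: 7+3+17 = 27
Base - stop 2 - stop 1 - stop 3: 13+20+3 = 36
Base - stop 2 - stop 3 - stop 1: 13+17+3 = 33
Base - stop 3 - stop 1 - stop 2: 4+3+20 = 27
Base - stop 3 - stop 2 - stop 1: 4+17+20 = 41
The minimum is 27.
One shortest path: Base → stop 1 → stop 3 → stop 2.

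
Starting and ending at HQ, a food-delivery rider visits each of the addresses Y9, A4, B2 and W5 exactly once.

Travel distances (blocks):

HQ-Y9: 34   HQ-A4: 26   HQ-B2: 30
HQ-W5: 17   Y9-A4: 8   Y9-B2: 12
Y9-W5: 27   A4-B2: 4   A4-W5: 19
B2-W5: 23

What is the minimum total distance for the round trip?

With 4 stops there are 4!/2 = 12 distinct round trips (a route and its reverse cost the same).
HQ → Y9 → A4 → B2 → W5 → HQ: 34+8+4+23+17 = 86
HQ → Y9 → A4 → W5 → B2 → HQ: 34+8+19+23+30 = 114
HQ → Y9 → B2 → A4 → W5 → HQ: 34+12+4+19+17 = 86
HQ → Y9 → B2 → W5 → A4 → HQ: 34+12+23+19+26 = 114
HQ → Y9 → W5 → A4 → B2 → HQ: 34+27+19+4+30 = 114
HQ → Y9 → W5 → B2 → A4 → HQ: 34+27+23+4+26 = 114
HQ → A4 → Y9 → B2 → W5 → HQ: 26+8+12+23+17 = 86
HQ → A4 → Y9 → W5 → B2 → HQ: 26+8+27+23+30 = 114
HQ → A4 → B2 → Y9 → W5 → HQ: 26+4+12+27+17 = 86
HQ → A4 → W5 → Y9 → B2 → HQ: 26+19+27+12+30 = 114
HQ → B2 → Y9 → A4 → W5 → HQ: 30+12+8+19+17 = 86
HQ → B2 → A4 → Y9 → W5 → HQ: 30+4+8+27+17 = 86
The minimum is 86.
One optimal route: HQ → Y9 → A4 → B2 → W5 → HQ (or its reverse).

Minimum total distance: 86 blocks.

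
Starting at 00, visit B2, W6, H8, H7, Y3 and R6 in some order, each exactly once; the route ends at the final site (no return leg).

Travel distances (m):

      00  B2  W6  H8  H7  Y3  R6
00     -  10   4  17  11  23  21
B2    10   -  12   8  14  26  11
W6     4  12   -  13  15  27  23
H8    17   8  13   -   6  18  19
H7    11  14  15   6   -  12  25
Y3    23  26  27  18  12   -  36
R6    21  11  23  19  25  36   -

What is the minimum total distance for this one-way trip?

There are 6! = 720 possible orderings.
00 - B2 - W6 - H8 - H7 - Y3 - R6: 10+12+13+6+12+36 = 89
00 - B2 - W6 - H8 - H7 - R6 - Y3: 10+12+13+6+25+36 = 102
00 - B2 - W6 - H8 - Y3 - H7 - R6: 10+12+13+18+12+25 = 90
00 - B2 - W6 - H8 - Y3 - R6 - H7: 10+12+13+18+36+25 = 114
00 - B2 - W6 - H8 - R6 - H7 - Y3: 10+12+13+19+25+12 = 91
00 - B2 - W6 - H8 - R6 - Y3 - H7: 10+12+13+19+36+12 = 102
00 - B2 - W6 - H7 - H8 - Y3 - R6: 10+12+15+6+18+36 = 97
00 - B2 - W6 - H7 - H8 - R6 - Y3: 10+12+15+6+19+36 = 98
… (712 more)
00 - W6 - B2 - R6 - H8 - H7 - Y3: 4+12+11+19+6+12 = 64  ← best
The minimum is 64.
One shortest path: 00 → W6 → B2 → R6 → H8 → H7 → Y3.

Shortest open route: 64 m.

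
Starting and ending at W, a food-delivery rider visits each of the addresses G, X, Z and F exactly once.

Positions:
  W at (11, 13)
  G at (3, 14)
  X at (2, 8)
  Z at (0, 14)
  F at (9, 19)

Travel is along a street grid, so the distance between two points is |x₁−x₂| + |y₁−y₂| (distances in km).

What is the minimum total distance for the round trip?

Minimum total distance: 44 km.

There are 12 distinct closed tours to check (reversals are equivalent).
W - G - X - Z - F - W: 9+7+8+14+8 = 46
W - G - X - F - Z - W: 9+7+18+14+12 = 60
W - G - Z - X - F - W: 9+3+8+18+8 = 46
W - G - Z - F - X - W: 9+3+14+18+14 = 58
W - G - F - X - Z - W: 9+11+18+8+12 = 58
W - G - F - Z - X - W: 9+11+14+8+14 = 56
W - X - G - Z - F - W: 14+7+3+14+8 = 46
W - X - G - F - Z - W: 14+7+11+14+12 = 58
W - X - Z - G - F - W: 14+8+3+11+8 = 44
W - X - F - G - Z - W: 14+18+11+3+12 = 58
W - Z - G - X - F - W: 12+3+7+18+8 = 48
W - Z - X - G - F - W: 12+8+7+11+8 = 46
The minimum is 44.
One optimal route: W → X → Z → G → F → W (or its reverse).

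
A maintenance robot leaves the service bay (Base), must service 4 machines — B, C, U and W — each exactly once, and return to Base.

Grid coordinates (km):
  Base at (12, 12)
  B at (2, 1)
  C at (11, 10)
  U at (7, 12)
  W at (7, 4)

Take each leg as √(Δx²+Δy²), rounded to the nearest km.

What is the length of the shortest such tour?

32 km — the shortest possible round trip.

With 4 stops there are 4!/2 = 12 distinct round trips (a route and its reverse cost the same).
Base → B → C → U → W → Base: 15+13+4+8+9 = 49
Base → B → C → W → U → Base: 15+13+7+8+5 = 48
Base → B → U → C → W → Base: 15+12+4+7+9 = 47
Base → B → U → W → C → Base: 15+12+8+7+2 = 44
Base → B → W → C → U → Base: 15+6+7+4+5 = 37
Base → B → W → U → C → Base: 15+6+8+4+2 = 35
Base → C → B → U → W → Base: 2+13+12+8+9 = 44
Base → C → B → W → U → Base: 2+13+6+8+5 = 34
Base → C → U → B → W → Base: 2+4+12+6+9 = 33
Base → C → W → B → U → Base: 2+7+6+12+5 = 32
Base → U → B → C → W → Base: 5+12+13+7+9 = 46
Base → U → C → B → W → Base: 5+4+13+6+9 = 37
The minimum is 32.
One optimal route: Base → C → W → B → U → Base (or its reverse).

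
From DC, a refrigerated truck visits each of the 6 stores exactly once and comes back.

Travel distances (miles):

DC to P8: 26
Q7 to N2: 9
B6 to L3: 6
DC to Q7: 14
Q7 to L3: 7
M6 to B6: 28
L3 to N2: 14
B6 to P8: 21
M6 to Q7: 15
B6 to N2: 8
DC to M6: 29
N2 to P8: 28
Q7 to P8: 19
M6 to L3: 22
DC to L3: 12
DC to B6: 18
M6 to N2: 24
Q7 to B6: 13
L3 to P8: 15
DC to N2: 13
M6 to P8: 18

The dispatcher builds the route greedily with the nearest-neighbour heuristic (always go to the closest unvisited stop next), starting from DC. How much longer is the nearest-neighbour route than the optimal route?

DC: L3=12, N2=13, Q7=14, B6=18, P8=26, M6=29 ⇒ L3
L3: B6=6, Q7=7, N2=14, P8=15, M6=22 ⇒ B6
B6: N2=8, Q7=13, P8=21, M6=28 ⇒ N2
N2: Q7=9, M6=24, P8=28 ⇒ Q7
Q7: M6=15, P8=19 ⇒ M6
M6: P8=18 ⇒ P8
NN route DC → L3 → B6 → N2 → Q7 → M6 → P8 → DC costs 94.
Optimal: DC → Q7 → M6 → P8 → L3 → B6 → N2 → DC costs 89 (by enumerating all 360 distinct tours).
Excess = 94 − 89 = 5.

The nearest-neighbour route is 5 miles longer than optimal.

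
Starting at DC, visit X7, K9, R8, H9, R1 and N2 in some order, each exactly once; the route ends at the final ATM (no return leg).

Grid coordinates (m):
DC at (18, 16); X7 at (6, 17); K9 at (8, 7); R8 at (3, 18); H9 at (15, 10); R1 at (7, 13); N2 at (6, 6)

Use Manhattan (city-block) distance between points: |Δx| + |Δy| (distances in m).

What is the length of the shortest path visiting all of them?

Minimum one-way distance = 39 m.

There are 6! = 720 possible orderings.
DC→X7→K9→R8→H9→R1→N2: 13+12+16+20+11+8 = 80
DC→X7→K9→R8→H9→N2→R1: 13+12+16+20+13+8 = 82
DC→X7→K9→R8→R1→H9→N2: 13+12+16+9+11+13 = 74
DC→X7→K9→R8→R1→N2→H9: 13+12+16+9+8+13 = 71
DC→X7→K9→R8→N2→H9→R1: 13+12+16+15+13+11 = 80
DC→X7→K9→R8→N2→R1→H9: 13+12+16+15+8+11 = 75
DC→X7→K9→H9→R8→R1→N2: 13+12+10+20+9+8 = 72
DC→X7→K9→H9→R8→N2→R1: 13+12+10+20+15+8 = 78
… (712 more)
DC→H9→K9→N2→R1→X7→R8: 9+10+3+8+5+4 = 39  ← best
The minimum is 39.
One shortest path: DC → H9 → K9 → N2 → R1 → X7 → R8.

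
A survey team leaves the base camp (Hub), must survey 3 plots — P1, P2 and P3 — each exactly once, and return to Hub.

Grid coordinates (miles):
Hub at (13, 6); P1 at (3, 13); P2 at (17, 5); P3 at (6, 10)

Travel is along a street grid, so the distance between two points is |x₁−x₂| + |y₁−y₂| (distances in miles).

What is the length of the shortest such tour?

There are 3 distinct closed tours to check (reversals are equivalent).
Hub → P1 → P2 → P3 → Hub: 17+22+16+11 = 66
Hub → P1 → P3 → P2 → Hub: 17+6+16+5 = 44
Hub → P2 → P1 → P3 → Hub: 5+22+6+11 = 44
The minimum is 44.
One optimal route: Hub → P1 → P3 → P2 → Hub (or its reverse).

Minimum total distance: 44 miles.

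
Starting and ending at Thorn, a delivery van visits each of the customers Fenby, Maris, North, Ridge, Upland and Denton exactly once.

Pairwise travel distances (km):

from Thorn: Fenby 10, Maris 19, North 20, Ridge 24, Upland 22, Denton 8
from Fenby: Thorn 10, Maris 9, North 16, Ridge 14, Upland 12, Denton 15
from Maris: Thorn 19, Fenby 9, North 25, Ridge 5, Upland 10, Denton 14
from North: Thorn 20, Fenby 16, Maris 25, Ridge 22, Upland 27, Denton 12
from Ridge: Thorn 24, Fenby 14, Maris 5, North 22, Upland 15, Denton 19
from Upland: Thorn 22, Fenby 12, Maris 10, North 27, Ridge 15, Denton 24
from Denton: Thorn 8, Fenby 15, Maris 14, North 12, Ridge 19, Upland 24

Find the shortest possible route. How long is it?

79 km — the shortest possible round trip.

There are 360 distinct closed tours to check (reversals are equivalent).
Thorn → Fenby → Maris → North → Ridge → Upland → Denton → Thorn: 10+9+25+22+15+24+8 = 113
Thorn → Fenby → Maris → North → Ridge → Denton → Upland → Thorn: 10+9+25+22+19+24+22 = 131
Thorn → Fenby → Maris → North → Upland → Ridge → Denton → Thorn: 10+9+25+27+15+19+8 = 113
Thorn → Fenby → Maris → North → Upland → Denton → Ridge → Thorn: 10+9+25+27+24+19+24 = 138
Thorn → Fenby → Maris → North → Denton → Ridge → Upland → Thorn: 10+9+25+12+19+15+22 = 112
Thorn → Fenby → Maris → North → Denton → Upland → Ridge → Thorn: 10+9+25+12+24+15+24 = 119
Thorn → Fenby → Maris → Ridge → North → Upland → Denton → Thorn: 10+9+5+22+27+24+8 = 105
Thorn → Fenby → Maris → Ridge → North → Denton → Upland → Thorn: 10+9+5+22+12+24+22 = 104
… (352 more)
Thorn → Fenby → Upland → Maris → Ridge → North → Denton → Thorn: 10+12+10+5+22+12+8 = 79  ← best
The minimum is 79.
One optimal route: Thorn → Fenby → Upland → Maris → Ridge → North → Denton → Thorn (or its reverse).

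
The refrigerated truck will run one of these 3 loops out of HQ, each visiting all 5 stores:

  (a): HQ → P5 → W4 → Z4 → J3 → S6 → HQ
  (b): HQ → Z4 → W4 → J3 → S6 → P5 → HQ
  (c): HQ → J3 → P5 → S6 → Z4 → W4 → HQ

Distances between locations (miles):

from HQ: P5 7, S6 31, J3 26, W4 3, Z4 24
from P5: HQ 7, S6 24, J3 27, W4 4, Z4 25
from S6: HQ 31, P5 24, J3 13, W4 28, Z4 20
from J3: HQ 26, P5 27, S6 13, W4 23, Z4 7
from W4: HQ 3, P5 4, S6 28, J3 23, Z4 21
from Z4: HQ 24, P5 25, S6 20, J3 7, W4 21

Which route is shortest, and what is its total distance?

Shortest is (a), total 83 miles.

(a): 7 + 4 + 21 + 7 + 13 + 31 = 83
(b): 24 + 21 + 23 + 13 + 24 + 7 = 112
(c): 26 + 27 + 24 + 20 + 21 + 3 = 121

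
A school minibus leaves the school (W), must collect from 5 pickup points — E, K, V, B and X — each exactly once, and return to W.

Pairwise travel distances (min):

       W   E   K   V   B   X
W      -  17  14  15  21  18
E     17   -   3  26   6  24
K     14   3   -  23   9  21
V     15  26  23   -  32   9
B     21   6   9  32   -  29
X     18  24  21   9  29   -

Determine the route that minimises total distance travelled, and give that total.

Minimum total distance: 75 min.

There are 60 distinct closed tours to check (reversals are equivalent).
W → E → K → V → B → X → W: 17+3+23+32+29+18 = 122
W → E → K → V → X → B → W: 17+3+23+9+29+21 = 102
W → E → K → B → V → X → W: 17+3+9+32+9+18 = 88
W → E → K → B → X → V → W: 17+3+9+29+9+15 = 82
W → E → K → X → V → B → W: 17+3+21+9+32+21 = 103
W → E → K → X → B → V → W: 17+3+21+29+32+15 = 117
W → E → V → K → B → X → W: 17+26+23+9+29+18 = 122
W → E → V → K → X → B → W: 17+26+23+21+29+21 = 137
W → E → V → B → K → X → W: 17+26+32+9+21+18 = 123
W → E → V → B → X → K → W: 17+26+32+29+21+14 = 139
W → E → V → X → K → B → W: 17+26+9+21+9+21 = 103
W → E → V → X → B → K → W: 17+26+9+29+9+14 = 104
W → E → B → K → V → X → W: 17+6+9+23+9+18 = 82
W → E → B → K → X → V → W: 17+6+9+21+9+15 = 77
… (46 more)
W → V → X → K → E → B → W: 15+9+21+3+6+21 = 75  ← best
The minimum is 75.
One optimal route: W → V → X → K → E → B → W (or its reverse).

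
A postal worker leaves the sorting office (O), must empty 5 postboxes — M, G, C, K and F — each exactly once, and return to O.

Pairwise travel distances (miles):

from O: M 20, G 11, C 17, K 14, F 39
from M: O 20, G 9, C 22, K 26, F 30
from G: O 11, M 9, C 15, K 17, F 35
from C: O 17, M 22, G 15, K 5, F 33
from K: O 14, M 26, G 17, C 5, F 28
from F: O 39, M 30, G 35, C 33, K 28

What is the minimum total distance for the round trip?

100 miles — the shortest possible round trip.

There are 60 distinct closed tours to check (reversals are equivalent).
O-M-G-C-K-F-O: 20+9+15+5+28+39 = 116
O-M-G-C-F-K-O: 20+9+15+33+28+14 = 119
O-M-G-K-C-F-O: 20+9+17+5+33+39 = 123
O-M-G-K-F-C-O: 20+9+17+28+33+17 = 124
O-M-G-F-C-K-O: 20+9+35+33+5+14 = 116
O-M-G-F-K-C-O: 20+9+35+28+5+17 = 114
O-M-C-G-K-F-O: 20+22+15+17+28+39 = 141
O-M-C-G-F-K-O: 20+22+15+35+28+14 = 134
O-M-C-K-G-F-O: 20+22+5+17+35+39 = 138
O-M-C-K-F-G-O: 20+22+5+28+35+11 = 121
O-M-C-F-G-K-O: 20+22+33+35+17+14 = 141
O-M-C-F-K-G-O: 20+22+33+28+17+11 = 131
O-M-K-G-C-F-O: 20+26+17+15+33+39 = 150
O-M-K-G-F-C-O: 20+26+17+35+33+17 = 148
… (46 more)
O-G-M-F-K-C-O: 11+9+30+28+5+17 = 100  ← best
The minimum is 100.
One optimal route: O → G → M → F → K → C → O (or its reverse).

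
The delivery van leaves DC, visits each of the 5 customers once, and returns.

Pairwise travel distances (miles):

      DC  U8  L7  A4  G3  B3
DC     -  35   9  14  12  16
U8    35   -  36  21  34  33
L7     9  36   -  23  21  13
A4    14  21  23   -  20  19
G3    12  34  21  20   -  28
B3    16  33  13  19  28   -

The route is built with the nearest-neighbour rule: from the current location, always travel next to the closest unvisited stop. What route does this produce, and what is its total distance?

Total distance 130 miles via the nearest-neighbour route DC → L7 → B3 → A4 → G3 → U8 → DC.

At DC the remaining stops are L7 9, G3 12, A4 14, B3 16, U8 35; go to L7.
At L7 the remaining stops are B3 13, G3 21, A4 23, U8 36; go to B3.
At B3 the remaining stops are A4 19, G3 28, U8 33; go to A4.
At A4 the remaining stops are G3 20, U8 21; go to G3.
At G3 the remaining stops are U8 34; go to U8.
Return U8→DC: 35.
Total = 9 + 13 + 19 + 20 + 34 + 35 = 130.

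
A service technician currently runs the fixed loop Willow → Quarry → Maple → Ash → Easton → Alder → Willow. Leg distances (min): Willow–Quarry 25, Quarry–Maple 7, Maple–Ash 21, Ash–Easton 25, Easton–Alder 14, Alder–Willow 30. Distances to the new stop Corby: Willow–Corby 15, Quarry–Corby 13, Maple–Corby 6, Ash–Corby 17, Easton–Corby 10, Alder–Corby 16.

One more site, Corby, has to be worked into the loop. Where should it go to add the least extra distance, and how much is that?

Insertion cost between consecutive stops i–j is d(i,Corby) + d(Corby,j) − d(i,j):
  between Willow and Quarry: 15 + 13 − 25 = 3
  between Quarry and Maple: 13 + 6 − 7 = 12
  between Maple and Ash: 6 + 17 − 21 = 2
  between Ash and Easton: 17 + 10 − 25 = 2
  between Easton and Alder: 10 + 16 − 14 = 12
  between Alder and Willow: 16 + 15 − 30 = 1
Cheapest insertion is between Alder and Willow, adding 1.
New total = 122 + 1 = 123.

Adding 1 min by placing Corby on the Alder–Willow leg.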